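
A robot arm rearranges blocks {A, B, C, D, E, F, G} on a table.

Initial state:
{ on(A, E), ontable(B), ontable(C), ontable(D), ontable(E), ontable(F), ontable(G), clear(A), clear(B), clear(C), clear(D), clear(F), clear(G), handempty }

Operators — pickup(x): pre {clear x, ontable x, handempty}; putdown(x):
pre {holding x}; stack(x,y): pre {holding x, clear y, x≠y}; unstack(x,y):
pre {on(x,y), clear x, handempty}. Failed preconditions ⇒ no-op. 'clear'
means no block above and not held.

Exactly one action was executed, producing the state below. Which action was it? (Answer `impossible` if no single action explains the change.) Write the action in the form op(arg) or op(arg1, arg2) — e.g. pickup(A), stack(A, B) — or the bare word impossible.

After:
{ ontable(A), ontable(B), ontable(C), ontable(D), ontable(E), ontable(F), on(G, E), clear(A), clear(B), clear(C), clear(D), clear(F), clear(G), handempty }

target: towers=[A; B; C; D; E/G; F] holding=-
         pickup(B) → towers=[C; D; E/A; F; G] holding=B
         pickup(F) → towers=[B; C; D; E/A; G] holding=F
         pickup(G) → towers=[B; C; D; E/A; F] holding=G
         pickup(D) → towers=[B; C; E/A; F; G] holding=D
     unstack(A, E) → towers=[B; C; D; E; F; G] holding=A
         pickup(C) → towers=[B; D; E/A; F; G] holding=C
none of the 6 applicable actions match → impossible

impossible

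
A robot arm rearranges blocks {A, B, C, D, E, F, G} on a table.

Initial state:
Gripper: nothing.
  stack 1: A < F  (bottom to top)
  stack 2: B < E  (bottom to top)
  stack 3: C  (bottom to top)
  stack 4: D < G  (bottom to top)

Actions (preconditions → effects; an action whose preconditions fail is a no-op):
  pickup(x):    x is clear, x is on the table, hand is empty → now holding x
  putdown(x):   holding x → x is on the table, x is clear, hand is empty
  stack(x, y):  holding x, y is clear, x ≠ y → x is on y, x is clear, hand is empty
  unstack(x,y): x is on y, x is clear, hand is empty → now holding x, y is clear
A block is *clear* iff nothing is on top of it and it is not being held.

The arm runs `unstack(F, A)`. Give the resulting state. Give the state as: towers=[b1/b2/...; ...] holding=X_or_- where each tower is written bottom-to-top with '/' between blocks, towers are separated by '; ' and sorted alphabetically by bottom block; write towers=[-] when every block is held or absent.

before: towers=[A/F; B/E; C; D/G] holding=-
pre[unstack(F, A)]: on(F,A) ✓, clear(F) ✓, handempty ✓
all met → apply unstack(F, A)
after:  towers=[A; B/E; C; D/G] holding=F

towers=[A; B/E; C; D/G] holding=F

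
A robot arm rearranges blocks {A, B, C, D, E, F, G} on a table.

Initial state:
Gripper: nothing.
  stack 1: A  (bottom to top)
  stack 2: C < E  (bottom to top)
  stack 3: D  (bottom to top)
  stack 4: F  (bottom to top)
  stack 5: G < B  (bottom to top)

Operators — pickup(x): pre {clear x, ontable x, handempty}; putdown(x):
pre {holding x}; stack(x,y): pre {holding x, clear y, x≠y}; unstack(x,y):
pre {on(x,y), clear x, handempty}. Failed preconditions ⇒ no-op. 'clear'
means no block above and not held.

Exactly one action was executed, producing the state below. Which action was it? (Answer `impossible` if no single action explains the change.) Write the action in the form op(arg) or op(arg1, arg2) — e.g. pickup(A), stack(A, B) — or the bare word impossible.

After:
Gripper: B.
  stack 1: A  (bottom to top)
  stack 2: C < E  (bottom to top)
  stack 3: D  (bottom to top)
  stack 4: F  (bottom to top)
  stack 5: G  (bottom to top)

unstack(B, G)

target: towers=[A; C/E; D; F; G] holding=B
     unstack(B, G) → towers=[A; C/E; D; F; G] holding=B  ← match
         pickup(F) → towers=[A; C/E; D; G/B] holding=F
         pickup(D) → towers=[A; C/E; F; G/B] holding=D
         pickup(A) → towers=[C/E; D; F; G/B] holding=A
     unstack(E, C) → towers=[A; C; D; F; G/B] holding=E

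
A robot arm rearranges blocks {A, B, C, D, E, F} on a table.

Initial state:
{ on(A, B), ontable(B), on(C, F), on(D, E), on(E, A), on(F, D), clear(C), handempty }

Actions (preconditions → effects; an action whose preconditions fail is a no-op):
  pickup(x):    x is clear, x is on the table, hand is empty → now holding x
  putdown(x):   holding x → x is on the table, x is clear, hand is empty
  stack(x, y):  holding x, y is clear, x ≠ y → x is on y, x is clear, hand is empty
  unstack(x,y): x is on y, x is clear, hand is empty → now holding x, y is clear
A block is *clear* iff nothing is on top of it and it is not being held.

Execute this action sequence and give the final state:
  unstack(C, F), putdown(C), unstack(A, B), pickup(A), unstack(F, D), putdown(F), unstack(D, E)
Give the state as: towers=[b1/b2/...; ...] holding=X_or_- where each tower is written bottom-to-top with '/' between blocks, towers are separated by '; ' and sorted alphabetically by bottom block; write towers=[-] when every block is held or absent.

step 1 (unstack(C, F)): towers=[B/A/E/D/F] holding=C
step 2 (putdown(C)): towers=[B/A/E/D/F; C] holding=-
step 3 (unstack(A, B)) [no-op]: towers=[B/A/E/D/F; C] holding=-
step 4 (pickup(A)) [no-op]: towers=[B/A/E/D/F; C] holding=-
step 5 (unstack(F, D)): towers=[B/A/E/D; C] holding=F
step 6 (putdown(F)): towers=[B/A/E/D; C; F] holding=-
step 7 (unstack(D, E)): towers=[B/A/E; C; F] holding=D

towers=[B/A/E; C; F] holding=D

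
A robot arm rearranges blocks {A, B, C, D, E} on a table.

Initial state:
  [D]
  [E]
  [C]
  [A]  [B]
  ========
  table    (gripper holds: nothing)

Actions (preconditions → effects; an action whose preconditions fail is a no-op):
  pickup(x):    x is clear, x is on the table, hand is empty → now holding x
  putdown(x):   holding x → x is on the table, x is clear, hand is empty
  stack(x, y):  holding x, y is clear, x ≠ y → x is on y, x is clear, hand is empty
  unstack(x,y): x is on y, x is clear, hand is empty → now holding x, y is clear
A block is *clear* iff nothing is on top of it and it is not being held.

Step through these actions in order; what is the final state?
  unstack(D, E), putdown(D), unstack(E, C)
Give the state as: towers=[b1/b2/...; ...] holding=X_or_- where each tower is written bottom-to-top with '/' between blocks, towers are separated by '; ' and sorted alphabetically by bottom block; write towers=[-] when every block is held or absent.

towers=[A/C; B; D] holding=E

step 1 (unstack(D, E)): towers=[A/C/E; B] holding=D
step 2 (putdown(D)): towers=[A/C/E; B; D] holding=-
step 3 (unstack(E, C)): towers=[A/C; B; D] holding=E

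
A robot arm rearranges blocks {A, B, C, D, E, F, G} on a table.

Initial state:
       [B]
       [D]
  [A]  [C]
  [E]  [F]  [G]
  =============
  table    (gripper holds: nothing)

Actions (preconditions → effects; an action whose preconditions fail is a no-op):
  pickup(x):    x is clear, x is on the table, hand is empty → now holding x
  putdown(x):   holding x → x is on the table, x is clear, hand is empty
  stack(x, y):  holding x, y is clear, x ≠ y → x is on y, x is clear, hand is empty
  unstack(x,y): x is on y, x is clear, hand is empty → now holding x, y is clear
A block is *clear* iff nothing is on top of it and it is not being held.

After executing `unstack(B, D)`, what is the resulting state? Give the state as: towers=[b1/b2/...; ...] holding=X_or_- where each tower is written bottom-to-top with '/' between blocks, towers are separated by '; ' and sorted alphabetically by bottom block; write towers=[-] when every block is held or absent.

towers=[E/A; F/C/D; G] holding=B

before: towers=[E/A; F/C/D/B; G] holding=-
pre[unstack(B, D)]: on(B,D) yes, clear(B) yes, handempty yes
all met → apply unstack(B, D)
after:  towers=[E/A; F/C/D; G] holding=B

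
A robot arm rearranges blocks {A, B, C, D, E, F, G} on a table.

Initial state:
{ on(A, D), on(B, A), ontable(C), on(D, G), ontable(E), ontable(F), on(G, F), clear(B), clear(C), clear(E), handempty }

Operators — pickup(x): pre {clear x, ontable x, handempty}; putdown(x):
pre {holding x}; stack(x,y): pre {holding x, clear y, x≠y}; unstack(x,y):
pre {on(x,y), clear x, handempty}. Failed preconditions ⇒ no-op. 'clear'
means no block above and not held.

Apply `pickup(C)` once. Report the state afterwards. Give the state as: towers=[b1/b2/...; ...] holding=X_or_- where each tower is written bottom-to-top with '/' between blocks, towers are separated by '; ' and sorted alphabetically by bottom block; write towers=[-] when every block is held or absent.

before: towers=[C; E; F/G/D/A/B] holding=-
pre[pickup(C)]: clear(C) yes, ontable(C) yes, handempty yes
all met → apply pickup(C)
after:  towers=[E; F/G/D/A/B] holding=C

towers=[E; F/G/D/A/B] holding=C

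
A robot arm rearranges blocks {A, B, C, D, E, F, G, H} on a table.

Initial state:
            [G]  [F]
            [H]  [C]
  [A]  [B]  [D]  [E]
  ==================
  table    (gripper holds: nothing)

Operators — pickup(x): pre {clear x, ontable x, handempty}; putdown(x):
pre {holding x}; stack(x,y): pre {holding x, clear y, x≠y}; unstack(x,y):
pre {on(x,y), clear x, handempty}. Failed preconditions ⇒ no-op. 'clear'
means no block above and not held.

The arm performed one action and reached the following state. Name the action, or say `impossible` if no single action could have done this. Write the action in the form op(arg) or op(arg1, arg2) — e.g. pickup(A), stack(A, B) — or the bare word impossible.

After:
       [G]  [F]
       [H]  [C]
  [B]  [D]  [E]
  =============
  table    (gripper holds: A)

target: towers=[B; D/H/G; E/C/F] holding=A
     unstack(G, H) → towers=[A; B; D/H; E/C/F] holding=G
         pickup(A) → towers=[B; D/H/G; E/C/F] holding=A  ← match
         pickup(B) → towers=[A; D/H/G; E/C/F] holding=B
     unstack(F, C) → towers=[A; B; D/H/G; E/C] holding=F

pickup(A)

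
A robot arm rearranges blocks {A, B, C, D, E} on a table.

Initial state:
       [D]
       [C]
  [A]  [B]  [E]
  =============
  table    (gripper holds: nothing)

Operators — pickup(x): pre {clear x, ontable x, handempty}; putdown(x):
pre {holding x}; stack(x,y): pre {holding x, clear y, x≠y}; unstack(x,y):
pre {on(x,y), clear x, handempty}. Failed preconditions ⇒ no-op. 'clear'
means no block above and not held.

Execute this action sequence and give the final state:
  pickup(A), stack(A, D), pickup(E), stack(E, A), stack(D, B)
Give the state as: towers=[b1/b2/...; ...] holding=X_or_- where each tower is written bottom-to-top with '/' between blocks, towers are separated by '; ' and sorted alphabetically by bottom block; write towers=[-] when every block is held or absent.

step 1 (pickup(A)): towers=[B/C/D; E] holding=A
step 2 (stack(A, D)): towers=[B/C/D/A; E] holding=-
step 3 (pickup(E)): towers=[B/C/D/A] holding=E
step 4 (stack(E, A)): towers=[B/C/D/A/E] holding=-
step 5 (stack(D, B)) [no-op]: towers=[B/C/D/A/E] holding=-

towers=[B/C/D/A/E] holding=-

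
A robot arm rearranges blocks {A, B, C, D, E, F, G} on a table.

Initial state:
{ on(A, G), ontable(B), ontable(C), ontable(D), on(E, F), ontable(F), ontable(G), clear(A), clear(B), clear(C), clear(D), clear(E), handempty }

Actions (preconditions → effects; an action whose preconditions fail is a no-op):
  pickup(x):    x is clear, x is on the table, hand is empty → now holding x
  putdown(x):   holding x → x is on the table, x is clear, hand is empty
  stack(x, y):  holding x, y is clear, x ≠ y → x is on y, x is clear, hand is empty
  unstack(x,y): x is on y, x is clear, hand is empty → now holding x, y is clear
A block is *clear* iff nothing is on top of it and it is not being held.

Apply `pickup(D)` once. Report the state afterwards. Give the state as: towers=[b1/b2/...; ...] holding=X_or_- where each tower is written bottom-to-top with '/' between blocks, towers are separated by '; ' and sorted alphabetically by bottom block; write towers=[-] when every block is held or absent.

before: towers=[B; C; D; F/E; G/A] holding=-
pre[pickup(D)]: clear(D) ok, ontable(D) ok, handempty ok
all met → apply pickup(D)
after:  towers=[B; C; F/E; G/A] holding=D

towers=[B; C; F/E; G/A] holding=D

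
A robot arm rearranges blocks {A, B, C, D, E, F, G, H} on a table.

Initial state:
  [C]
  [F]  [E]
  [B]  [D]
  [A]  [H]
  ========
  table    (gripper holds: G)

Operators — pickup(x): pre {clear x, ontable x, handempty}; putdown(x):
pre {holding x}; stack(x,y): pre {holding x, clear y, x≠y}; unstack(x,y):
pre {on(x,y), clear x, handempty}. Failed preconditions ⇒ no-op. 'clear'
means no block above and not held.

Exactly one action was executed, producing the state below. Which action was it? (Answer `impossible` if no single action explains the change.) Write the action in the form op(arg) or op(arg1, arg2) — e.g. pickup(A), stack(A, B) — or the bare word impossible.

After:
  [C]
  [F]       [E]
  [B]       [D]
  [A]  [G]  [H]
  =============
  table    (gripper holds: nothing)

target: towers=[A/B/F/C; G; H/D/E] holding=-
        putdown(G) → towers=[A/B/F/C; G; H/D/E] holding=-  ← match
       stack(G, E) → towers=[A/B/F/C; H/D/E/G] holding=-
       stack(G, C) → towers=[A/B/F/C/G; H/D/E] holding=-

putdown(G)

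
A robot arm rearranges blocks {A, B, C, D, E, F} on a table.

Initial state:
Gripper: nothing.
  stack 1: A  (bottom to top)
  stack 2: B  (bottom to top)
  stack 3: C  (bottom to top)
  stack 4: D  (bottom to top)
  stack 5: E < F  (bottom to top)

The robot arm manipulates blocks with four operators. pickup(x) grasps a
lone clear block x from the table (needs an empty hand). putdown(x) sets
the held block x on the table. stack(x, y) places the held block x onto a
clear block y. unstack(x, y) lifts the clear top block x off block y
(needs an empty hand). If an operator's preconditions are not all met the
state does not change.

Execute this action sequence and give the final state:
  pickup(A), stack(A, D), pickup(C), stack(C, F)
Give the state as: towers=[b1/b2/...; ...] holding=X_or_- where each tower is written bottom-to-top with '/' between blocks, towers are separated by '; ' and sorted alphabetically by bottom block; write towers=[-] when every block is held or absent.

step 1 (pickup(A)): towers=[B; C; D; E/F] holding=A
step 2 (stack(A, D)): towers=[B; C; D/A; E/F] holding=-
step 3 (pickup(C)): towers=[B; D/A; E/F] holding=C
step 4 (stack(C, F)): towers=[B; D/A; E/F/C] holding=-

towers=[B; D/A; E/F/C] holding=-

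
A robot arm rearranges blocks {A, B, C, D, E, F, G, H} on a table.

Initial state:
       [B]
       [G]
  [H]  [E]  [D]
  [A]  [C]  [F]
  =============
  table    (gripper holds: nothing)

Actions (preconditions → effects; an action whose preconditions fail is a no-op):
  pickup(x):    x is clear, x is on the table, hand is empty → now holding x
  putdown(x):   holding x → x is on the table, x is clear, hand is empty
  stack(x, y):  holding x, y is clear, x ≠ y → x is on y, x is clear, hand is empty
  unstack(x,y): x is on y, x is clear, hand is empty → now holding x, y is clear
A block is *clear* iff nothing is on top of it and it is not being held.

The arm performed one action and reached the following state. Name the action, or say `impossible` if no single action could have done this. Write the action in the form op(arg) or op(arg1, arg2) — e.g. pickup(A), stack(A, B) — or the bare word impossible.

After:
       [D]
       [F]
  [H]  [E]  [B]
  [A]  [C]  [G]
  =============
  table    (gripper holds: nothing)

impossible

target: towers=[A/H; C/E/F/D; G/B] holding=-
     unstack(H, A) → towers=[A; C/E/G/B; F/D] holding=H
     unstack(B, G) → towers=[A/H; C/E/G; F/D] holding=B
     unstack(D, F) → towers=[A/H; C/E/G/B; F] holding=D
none of the 3 applicable actions match → impossible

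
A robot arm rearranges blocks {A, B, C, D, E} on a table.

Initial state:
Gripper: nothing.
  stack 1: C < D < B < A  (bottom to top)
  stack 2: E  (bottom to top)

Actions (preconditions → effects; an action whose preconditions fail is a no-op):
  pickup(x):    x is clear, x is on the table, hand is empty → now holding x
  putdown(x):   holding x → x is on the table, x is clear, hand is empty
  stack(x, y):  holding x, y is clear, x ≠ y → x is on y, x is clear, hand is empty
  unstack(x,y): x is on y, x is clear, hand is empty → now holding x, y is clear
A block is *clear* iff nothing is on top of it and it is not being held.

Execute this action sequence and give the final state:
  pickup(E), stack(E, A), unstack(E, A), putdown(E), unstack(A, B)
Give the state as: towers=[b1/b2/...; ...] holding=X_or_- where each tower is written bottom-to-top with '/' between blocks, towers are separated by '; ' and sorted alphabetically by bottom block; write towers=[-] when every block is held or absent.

towers=[C/D/B; E] holding=A

step 1 (pickup(E)): towers=[C/D/B/A] holding=E
step 2 (stack(E, A)): towers=[C/D/B/A/E] holding=-
step 3 (unstack(E, A)): towers=[C/D/B/A] holding=E
step 4 (putdown(E)): towers=[C/D/B/A; E] holding=-
step 5 (unstack(A, B)): towers=[C/D/B; E] holding=A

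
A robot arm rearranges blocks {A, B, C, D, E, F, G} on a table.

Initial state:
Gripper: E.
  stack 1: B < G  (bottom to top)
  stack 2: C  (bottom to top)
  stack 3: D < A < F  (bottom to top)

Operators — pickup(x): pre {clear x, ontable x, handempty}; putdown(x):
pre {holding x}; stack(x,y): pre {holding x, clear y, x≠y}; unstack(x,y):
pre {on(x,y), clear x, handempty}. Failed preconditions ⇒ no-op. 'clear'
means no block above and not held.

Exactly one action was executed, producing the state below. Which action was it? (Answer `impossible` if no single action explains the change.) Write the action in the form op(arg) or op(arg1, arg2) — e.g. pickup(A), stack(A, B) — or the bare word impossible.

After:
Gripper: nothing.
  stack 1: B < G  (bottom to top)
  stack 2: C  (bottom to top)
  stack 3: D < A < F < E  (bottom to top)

stack(E, F)

target: towers=[B/G; C; D/A/F/E] holding=-
        putdown(E) → towers=[B/G; C; D/A/F; E] holding=-
       stack(E, F) → towers=[B/G; C; D/A/F/E] holding=-  ← match
       stack(E, G) → towers=[B/G/E; C; D/A/F] holding=-
       stack(E, C) → towers=[B/G; C/E; D/A/F] holding=-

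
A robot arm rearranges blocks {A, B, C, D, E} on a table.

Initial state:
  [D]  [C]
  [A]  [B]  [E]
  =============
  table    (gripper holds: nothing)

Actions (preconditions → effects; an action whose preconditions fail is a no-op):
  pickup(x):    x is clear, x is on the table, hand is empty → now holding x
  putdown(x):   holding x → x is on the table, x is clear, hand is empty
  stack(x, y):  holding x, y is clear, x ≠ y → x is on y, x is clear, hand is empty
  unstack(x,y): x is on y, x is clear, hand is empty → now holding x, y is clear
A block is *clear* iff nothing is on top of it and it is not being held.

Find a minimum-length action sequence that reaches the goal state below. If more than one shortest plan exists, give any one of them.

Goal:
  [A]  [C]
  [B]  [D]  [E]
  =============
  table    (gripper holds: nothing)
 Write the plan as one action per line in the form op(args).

step 1 (unstack(D, A)): towers=[A; B/C; E] holding=D
step 2 (putdown(D)): towers=[A; B/C; D; E] holding=-
step 3 (unstack(C, B)): towers=[A; B; D; E] holding=C
step 4 (stack(C, D)): towers=[A; B; D/C; E] holding=-
step 5 (pickup(A)): towers=[B; D/C; E] holding=A
step 6 (stack(A, B)): towers=[B/A; D/C; E] holding=-
goal check: towers=[B/A; D/C; E] holding=- — reached (length 6, optimal by BFS)

unstack(D, A)
putdown(D)
unstack(C, B)
stack(C, D)
pickup(A)
stack(A, B)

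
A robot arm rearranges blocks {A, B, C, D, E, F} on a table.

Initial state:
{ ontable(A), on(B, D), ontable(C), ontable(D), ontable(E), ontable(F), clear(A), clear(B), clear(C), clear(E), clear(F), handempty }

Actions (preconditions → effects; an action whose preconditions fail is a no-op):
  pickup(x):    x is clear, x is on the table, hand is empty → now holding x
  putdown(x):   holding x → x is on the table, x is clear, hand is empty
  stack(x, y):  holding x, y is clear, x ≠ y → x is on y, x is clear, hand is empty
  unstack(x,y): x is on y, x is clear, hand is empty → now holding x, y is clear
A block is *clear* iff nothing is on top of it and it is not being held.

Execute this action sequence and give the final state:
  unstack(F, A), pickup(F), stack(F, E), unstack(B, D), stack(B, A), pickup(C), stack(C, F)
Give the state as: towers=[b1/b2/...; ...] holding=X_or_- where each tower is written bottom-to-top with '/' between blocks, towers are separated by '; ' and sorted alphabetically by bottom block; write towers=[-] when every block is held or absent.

step 1 (unstack(F, A)) [no-op]: towers=[A; C; D/B; E; F] holding=-
step 2 (pickup(F)): towers=[A; C; D/B; E] holding=F
step 3 (stack(F, E)): towers=[A; C; D/B; E/F] holding=-
step 4 (unstack(B, D)): towers=[A; C; D; E/F] holding=B
step 5 (stack(B, A)): towers=[A/B; C; D; E/F] holding=-
step 6 (pickup(C)): towers=[A/B; D; E/F] holding=C
step 7 (stack(C, F)): towers=[A/B; D; E/F/C] holding=-

towers=[A/B; D; E/F/C] holding=-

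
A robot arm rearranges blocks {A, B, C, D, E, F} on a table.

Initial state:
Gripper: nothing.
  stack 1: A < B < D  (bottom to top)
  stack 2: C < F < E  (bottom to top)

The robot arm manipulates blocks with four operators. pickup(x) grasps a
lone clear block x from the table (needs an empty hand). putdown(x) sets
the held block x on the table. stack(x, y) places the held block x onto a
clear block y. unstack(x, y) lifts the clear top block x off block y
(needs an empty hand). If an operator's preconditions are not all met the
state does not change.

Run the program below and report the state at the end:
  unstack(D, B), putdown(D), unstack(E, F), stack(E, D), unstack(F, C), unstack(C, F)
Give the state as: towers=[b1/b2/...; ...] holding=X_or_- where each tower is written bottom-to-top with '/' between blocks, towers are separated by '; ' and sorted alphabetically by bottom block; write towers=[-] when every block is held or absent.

step 1 (unstack(D, B)): towers=[A/B; C/F/E] holding=D
step 2 (putdown(D)): towers=[A/B; C/F/E; D] holding=-
step 3 (unstack(E, F)): towers=[A/B; C/F; D] holding=E
step 4 (stack(E, D)): towers=[A/B; C/F; D/E] holding=-
step 5 (unstack(F, C)): towers=[A/B; C; D/E] holding=F
step 6 (unstack(C, F)) [no-op]: towers=[A/B; C; D/E] holding=F

towers=[A/B; C; D/E] holding=F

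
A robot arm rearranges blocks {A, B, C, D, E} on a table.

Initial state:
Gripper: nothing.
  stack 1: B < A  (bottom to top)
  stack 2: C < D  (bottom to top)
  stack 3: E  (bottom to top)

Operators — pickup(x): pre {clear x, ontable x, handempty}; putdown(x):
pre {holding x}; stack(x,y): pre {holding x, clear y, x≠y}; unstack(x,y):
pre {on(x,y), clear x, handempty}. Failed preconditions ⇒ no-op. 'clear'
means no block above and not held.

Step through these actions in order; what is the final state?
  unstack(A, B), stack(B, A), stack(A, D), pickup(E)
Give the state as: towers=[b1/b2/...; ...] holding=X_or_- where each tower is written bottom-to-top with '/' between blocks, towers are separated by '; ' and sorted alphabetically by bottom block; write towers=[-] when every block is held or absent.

towers=[B; C/D/A] holding=E

step 1 (unstack(A, B)): towers=[B; C/D; E] holding=A
step 2 (stack(B, A)) [no-op]: towers=[B; C/D; E] holding=A
step 3 (stack(A, D)): towers=[B; C/D/A; E] holding=-
step 4 (pickup(E)): towers=[B; C/D/A] holding=E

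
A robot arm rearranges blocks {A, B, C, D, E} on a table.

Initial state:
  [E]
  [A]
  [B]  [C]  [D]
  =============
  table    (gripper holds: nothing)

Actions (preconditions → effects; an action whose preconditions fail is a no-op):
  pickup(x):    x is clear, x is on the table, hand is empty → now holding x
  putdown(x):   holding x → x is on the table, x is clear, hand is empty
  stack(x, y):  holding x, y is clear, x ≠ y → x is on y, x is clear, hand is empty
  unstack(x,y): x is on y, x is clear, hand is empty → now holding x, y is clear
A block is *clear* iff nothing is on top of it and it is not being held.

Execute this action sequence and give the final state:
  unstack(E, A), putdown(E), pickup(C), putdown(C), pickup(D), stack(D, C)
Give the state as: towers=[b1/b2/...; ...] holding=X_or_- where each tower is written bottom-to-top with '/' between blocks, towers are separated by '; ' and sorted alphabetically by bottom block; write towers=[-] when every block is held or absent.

towers=[B/A; C/D; E] holding=-

step 1 (unstack(E, A)): towers=[B/A; C; D] holding=E
step 2 (putdown(E)): towers=[B/A; C; D; E] holding=-
step 3 (pickup(C)): towers=[B/A; D; E] holding=C
step 4 (putdown(C)): towers=[B/A; C; D; E] holding=-
step 5 (pickup(D)): towers=[B/A; C; E] holding=D
step 6 (stack(D, C)): towers=[B/A; C/D; E] holding=-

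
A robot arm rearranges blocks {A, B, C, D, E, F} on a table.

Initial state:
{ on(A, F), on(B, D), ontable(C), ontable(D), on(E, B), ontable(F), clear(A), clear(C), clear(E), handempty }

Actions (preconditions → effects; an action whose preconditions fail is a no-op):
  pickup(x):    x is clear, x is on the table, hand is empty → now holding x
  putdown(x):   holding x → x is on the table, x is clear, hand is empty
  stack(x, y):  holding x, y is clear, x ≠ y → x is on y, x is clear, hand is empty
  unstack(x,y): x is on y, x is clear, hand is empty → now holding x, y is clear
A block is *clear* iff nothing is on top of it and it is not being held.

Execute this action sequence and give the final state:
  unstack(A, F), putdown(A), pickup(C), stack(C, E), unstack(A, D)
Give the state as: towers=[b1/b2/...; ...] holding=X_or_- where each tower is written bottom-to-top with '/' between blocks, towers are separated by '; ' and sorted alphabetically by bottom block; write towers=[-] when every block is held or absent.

towers=[A; D/B/E/C; F] holding=-

step 1 (unstack(A, F)): towers=[C; D/B/E; F] holding=A
step 2 (putdown(A)): towers=[A; C; D/B/E; F] holding=-
step 3 (pickup(C)): towers=[A; D/B/E; F] holding=C
step 4 (stack(C, E)): towers=[A; D/B/E/C; F] holding=-
step 5 (unstack(A, D)) [no-op]: towers=[A; D/B/E/C; F] holding=-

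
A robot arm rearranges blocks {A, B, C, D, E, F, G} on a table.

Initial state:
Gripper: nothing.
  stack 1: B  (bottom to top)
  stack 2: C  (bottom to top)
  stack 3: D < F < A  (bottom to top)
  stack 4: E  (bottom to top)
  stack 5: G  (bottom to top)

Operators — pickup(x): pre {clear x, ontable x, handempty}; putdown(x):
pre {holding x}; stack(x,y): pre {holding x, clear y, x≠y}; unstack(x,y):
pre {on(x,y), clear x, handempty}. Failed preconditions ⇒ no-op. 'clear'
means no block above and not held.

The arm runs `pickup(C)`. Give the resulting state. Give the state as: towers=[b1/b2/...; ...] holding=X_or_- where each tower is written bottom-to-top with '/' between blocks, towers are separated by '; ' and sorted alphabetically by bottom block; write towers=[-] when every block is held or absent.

before: towers=[B; C; D/F/A; E; G] holding=-
pre[pickup(C)]: clear(C) ok, ontable(C) ok, handempty ok
all met → apply pickup(C)
after:  towers=[B; D/F/A; E; G] holding=C

towers=[B; D/F/A; E; G] holding=C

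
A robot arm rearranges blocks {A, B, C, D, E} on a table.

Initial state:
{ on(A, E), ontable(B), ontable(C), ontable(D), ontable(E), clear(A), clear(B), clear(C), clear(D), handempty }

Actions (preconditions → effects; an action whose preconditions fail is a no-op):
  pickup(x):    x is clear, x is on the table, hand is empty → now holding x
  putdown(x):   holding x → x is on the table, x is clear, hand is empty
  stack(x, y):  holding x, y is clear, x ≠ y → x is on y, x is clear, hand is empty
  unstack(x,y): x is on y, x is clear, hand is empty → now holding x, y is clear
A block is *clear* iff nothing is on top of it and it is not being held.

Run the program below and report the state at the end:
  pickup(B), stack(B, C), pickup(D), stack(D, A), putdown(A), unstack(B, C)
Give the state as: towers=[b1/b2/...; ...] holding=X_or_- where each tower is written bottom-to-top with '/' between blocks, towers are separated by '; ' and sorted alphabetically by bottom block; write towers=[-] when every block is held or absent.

step 1 (pickup(B)): towers=[C; D; E/A] holding=B
step 2 (stack(B, C)): towers=[C/B; D; E/A] holding=-
step 3 (pickup(D)): towers=[C/B; E/A] holding=D
step 4 (stack(D, A)): towers=[C/B; E/A/D] holding=-
step 5 (putdown(A)) [no-op]: towers=[C/B; E/A/D] holding=-
step 6 (unstack(B, C)): towers=[C; E/A/D] holding=B

towers=[C; E/A/D] holding=B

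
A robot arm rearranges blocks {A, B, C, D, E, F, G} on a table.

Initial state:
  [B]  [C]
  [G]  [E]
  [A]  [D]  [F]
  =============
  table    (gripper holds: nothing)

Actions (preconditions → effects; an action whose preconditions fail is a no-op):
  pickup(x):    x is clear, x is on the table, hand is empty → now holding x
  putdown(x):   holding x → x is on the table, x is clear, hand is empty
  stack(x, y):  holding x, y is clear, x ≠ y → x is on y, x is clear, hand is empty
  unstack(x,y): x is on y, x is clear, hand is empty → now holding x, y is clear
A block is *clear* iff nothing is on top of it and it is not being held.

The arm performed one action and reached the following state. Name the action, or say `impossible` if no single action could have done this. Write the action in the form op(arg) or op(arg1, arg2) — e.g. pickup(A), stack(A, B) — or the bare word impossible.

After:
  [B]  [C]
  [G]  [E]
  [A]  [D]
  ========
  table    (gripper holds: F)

target: towers=[A/G/B; D/E/C] holding=F
     unstack(B, G) → towers=[A/G; D/E/C; F] holding=B
         pickup(F) → towers=[A/G/B; D/E/C] holding=F  ← match
     unstack(C, E) → towers=[A/G/B; D/E; F] holding=C

pickup(F)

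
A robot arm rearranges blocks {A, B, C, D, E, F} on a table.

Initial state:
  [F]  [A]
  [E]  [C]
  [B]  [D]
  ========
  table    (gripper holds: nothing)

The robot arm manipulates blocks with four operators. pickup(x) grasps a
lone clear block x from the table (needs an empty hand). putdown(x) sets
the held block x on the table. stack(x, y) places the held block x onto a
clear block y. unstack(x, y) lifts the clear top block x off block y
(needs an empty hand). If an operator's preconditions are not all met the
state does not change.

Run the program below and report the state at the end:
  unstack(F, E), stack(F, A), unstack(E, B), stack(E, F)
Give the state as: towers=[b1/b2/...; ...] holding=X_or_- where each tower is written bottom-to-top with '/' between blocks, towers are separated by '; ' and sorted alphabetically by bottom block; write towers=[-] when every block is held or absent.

step 1 (unstack(F, E)): towers=[B/E; D/C/A] holding=F
step 2 (stack(F, A)): towers=[B/E; D/C/A/F] holding=-
step 3 (unstack(E, B)): towers=[B; D/C/A/F] holding=E
step 4 (stack(E, F)): towers=[B; D/C/A/F/E] holding=-

towers=[B; D/C/A/F/E] holding=-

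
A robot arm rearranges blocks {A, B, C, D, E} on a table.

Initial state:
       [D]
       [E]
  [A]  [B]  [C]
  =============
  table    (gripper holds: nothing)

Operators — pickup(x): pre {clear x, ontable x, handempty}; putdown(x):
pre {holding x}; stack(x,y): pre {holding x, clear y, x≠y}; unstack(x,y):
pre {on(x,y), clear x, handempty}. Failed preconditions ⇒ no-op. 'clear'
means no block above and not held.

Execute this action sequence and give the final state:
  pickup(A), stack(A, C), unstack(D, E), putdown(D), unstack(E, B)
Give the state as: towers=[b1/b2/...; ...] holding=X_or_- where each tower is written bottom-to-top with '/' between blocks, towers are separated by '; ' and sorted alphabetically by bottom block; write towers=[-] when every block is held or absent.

towers=[B; C/A; D] holding=E

step 1 (pickup(A)): towers=[B/E/D; C] holding=A
step 2 (stack(A, C)): towers=[B/E/D; C/A] holding=-
step 3 (unstack(D, E)): towers=[B/E; C/A] holding=D
step 4 (putdown(D)): towers=[B/E; C/A; D] holding=-
step 5 (unstack(E, B)): towers=[B; C/A; D] holding=E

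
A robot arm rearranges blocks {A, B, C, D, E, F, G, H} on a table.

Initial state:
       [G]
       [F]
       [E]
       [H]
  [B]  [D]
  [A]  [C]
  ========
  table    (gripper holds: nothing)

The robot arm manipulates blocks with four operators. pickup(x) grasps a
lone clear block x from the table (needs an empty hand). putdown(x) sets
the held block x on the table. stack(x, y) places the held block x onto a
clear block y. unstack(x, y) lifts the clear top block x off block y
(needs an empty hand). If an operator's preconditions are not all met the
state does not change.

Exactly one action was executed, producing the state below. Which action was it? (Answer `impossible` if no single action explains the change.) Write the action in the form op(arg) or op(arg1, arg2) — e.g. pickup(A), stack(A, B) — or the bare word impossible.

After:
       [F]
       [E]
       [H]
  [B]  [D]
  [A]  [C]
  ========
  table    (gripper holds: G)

target: towers=[A/B; C/D/H/E/F] holding=G
     unstack(G, F) → towers=[A/B; C/D/H/E/F] holding=G  ← match
     unstack(B, A) → towers=[A; C/D/H/E/F/G] holding=B

unstack(G, F)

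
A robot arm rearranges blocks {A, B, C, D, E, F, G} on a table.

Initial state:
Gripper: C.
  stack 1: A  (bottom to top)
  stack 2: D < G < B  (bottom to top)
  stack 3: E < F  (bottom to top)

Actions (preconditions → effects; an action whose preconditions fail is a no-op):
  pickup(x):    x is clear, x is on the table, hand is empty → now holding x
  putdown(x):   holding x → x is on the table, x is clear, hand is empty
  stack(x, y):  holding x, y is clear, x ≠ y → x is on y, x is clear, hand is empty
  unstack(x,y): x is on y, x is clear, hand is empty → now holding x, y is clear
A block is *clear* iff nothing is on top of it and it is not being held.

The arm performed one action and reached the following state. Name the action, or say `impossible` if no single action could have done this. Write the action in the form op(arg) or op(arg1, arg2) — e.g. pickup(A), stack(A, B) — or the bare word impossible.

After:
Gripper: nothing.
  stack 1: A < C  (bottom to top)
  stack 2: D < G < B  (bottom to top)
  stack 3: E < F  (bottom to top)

target: towers=[A/C; D/G/B; E/F] holding=-
        putdown(C) → towers=[A; C; D/G/B; E/F] holding=-
       stack(C, B) → towers=[A; D/G/B/C; E/F] holding=-
       stack(C, F) → towers=[A; D/G/B; E/F/C] holding=-
       stack(C, A) → towers=[A/C; D/G/B; E/F] holding=-  ← match

stack(C, A)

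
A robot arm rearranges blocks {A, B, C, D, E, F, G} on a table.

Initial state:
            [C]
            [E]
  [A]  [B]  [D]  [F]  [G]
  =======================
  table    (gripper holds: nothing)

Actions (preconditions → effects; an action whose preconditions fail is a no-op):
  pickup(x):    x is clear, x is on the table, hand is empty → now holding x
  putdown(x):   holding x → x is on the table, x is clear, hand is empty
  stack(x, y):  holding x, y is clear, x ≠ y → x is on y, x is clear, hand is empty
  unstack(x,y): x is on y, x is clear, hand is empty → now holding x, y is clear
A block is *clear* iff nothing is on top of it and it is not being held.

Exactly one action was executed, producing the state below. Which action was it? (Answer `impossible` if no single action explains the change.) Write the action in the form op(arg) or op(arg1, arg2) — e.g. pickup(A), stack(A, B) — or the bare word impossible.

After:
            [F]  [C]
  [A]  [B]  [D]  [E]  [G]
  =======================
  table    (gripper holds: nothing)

target: towers=[A; B; D/F; E/C; G] holding=-
         pickup(B) → towers=[A; D/E/C; F; G] holding=B
         pickup(F) → towers=[A; B; D/E/C; G] holding=F
         pickup(G) → towers=[A; B; D/E/C; F] holding=G
         pickup(A) → towers=[B; D/E/C; F; G] holding=A
     unstack(C, E) → towers=[A; B; D/E; F; G] holding=C
none of the 5 applicable actions match → impossible

impossible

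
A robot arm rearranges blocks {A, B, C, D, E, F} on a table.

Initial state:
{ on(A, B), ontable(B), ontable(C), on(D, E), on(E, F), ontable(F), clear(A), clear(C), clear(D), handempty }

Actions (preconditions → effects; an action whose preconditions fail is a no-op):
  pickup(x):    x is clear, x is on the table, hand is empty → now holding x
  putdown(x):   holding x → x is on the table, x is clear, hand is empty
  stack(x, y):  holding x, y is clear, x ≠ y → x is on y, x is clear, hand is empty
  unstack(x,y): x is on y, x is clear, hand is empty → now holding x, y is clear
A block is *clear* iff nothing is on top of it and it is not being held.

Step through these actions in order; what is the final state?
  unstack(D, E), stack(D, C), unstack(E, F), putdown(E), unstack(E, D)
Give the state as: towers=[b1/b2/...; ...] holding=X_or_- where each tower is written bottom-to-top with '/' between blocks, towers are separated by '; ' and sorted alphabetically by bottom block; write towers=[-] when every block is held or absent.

towers=[B/A; C/D; E; F] holding=-

step 1 (unstack(D, E)): towers=[B/A; C; F/E] holding=D
step 2 (stack(D, C)): towers=[B/A; C/D; F/E] holding=-
step 3 (unstack(E, F)): towers=[B/A; C/D; F] holding=E
step 4 (putdown(E)): towers=[B/A; C/D; E; F] holding=-
step 5 (unstack(E, D)) [no-op]: towers=[B/A; C/D; E; F] holding=-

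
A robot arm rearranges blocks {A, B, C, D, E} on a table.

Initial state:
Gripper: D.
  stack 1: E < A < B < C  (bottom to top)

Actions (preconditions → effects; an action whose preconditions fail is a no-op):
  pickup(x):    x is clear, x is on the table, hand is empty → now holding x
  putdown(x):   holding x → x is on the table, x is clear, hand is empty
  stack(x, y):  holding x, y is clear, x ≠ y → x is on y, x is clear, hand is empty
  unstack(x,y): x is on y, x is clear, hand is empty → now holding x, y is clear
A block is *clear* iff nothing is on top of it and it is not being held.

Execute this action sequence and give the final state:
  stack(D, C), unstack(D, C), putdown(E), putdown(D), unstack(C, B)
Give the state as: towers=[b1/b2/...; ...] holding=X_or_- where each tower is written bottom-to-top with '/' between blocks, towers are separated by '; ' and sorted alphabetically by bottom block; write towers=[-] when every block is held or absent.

step 1 (stack(D, C)): towers=[E/A/B/C/D] holding=-
step 2 (unstack(D, C)): towers=[E/A/B/C] holding=D
step 3 (putdown(E)) [no-op]: towers=[E/A/B/C] holding=D
step 4 (putdown(D)): towers=[D; E/A/B/C] holding=-
step 5 (unstack(C, B)): towers=[D; E/A/B] holding=C

towers=[D; E/A/B] holding=C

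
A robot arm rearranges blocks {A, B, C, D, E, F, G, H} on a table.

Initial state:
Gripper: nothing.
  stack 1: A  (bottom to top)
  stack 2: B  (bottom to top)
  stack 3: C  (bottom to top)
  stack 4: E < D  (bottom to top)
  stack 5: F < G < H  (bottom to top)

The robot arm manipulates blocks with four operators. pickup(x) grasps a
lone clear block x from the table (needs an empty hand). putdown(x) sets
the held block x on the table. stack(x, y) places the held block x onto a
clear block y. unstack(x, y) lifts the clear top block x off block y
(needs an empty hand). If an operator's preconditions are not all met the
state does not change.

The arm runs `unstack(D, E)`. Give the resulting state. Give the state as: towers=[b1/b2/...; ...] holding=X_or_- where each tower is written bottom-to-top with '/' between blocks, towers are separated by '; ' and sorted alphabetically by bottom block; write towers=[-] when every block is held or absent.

before: towers=[A; B; C; E/D; F/G/H] holding=-
pre[unstack(D, E)]: on(D,E) ok, clear(D) ok, handempty ok
all met → apply unstack(D, E)
after:  towers=[A; B; C; E; F/G/H] holding=D

towers=[A; B; C; E; F/G/H] holding=D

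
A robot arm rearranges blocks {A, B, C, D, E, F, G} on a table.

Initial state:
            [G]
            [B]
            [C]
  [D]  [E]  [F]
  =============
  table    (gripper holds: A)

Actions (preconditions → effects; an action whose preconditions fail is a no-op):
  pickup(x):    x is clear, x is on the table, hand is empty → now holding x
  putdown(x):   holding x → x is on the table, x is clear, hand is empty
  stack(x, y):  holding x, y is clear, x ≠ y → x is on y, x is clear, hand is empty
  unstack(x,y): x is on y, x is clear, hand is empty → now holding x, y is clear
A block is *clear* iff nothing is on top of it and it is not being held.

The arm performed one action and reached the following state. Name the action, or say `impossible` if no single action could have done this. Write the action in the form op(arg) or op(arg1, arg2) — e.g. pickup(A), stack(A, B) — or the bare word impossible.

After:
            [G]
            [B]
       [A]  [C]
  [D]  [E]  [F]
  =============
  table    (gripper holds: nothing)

target: towers=[D; E/A; F/C/B/G] holding=-
        putdown(A) → towers=[A; D; E; F/C/B/G] holding=-
       stack(A, G) → towers=[D; E; F/C/B/G/A] holding=-
       stack(A, D) → towers=[D/A; E; F/C/B/G] holding=-
       stack(A, E) → towers=[D; E/A; F/C/B/G] holding=-  ← match

stack(A, E)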